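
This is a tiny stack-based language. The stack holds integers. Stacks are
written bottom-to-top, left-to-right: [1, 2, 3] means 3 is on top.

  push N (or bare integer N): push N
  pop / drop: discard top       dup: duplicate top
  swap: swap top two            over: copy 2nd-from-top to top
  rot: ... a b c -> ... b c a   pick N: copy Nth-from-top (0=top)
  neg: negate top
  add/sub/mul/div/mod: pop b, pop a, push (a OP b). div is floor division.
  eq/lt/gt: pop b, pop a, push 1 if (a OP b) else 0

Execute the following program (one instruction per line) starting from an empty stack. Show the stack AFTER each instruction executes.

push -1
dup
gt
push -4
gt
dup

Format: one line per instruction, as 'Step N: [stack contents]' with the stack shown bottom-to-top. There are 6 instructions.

Step 1: [-1]
Step 2: [-1, -1]
Step 3: [0]
Step 4: [0, -4]
Step 5: [1]
Step 6: [1, 1]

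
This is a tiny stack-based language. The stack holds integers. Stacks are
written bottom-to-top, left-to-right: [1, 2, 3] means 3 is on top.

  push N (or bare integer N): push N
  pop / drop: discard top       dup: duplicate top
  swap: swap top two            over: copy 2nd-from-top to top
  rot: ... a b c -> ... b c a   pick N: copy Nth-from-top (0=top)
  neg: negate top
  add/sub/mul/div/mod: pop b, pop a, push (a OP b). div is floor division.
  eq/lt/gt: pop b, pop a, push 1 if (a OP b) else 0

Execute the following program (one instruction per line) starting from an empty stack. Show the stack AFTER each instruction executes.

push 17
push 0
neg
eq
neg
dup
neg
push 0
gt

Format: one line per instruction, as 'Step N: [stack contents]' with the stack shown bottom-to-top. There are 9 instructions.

Step 1: [17]
Step 2: [17, 0]
Step 3: [17, 0]
Step 4: [0]
Step 5: [0]
Step 6: [0, 0]
Step 7: [0, 0]
Step 8: [0, 0, 0]
Step 9: [0, 0]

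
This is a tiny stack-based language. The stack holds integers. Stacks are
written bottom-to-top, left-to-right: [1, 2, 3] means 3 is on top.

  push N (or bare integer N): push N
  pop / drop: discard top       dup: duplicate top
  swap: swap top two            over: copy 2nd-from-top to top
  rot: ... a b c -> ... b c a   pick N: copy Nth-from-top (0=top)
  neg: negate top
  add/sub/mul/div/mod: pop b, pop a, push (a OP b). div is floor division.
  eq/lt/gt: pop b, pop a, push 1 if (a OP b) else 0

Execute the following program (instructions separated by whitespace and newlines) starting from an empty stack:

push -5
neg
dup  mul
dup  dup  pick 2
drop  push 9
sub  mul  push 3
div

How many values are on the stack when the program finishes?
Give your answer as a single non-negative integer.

Answer: 2

Derivation:
After 'push -5': stack = [-5] (depth 1)
After 'neg': stack = [5] (depth 1)
After 'dup': stack = [5, 5] (depth 2)
After 'mul': stack = [25] (depth 1)
After 'dup': stack = [25, 25] (depth 2)
After 'dup': stack = [25, 25, 25] (depth 3)
After 'pick 2': stack = [25, 25, 25, 25] (depth 4)
After 'drop': stack = [25, 25, 25] (depth 3)
After 'push 9': stack = [25, 25, 25, 9] (depth 4)
After 'sub': stack = [25, 25, 16] (depth 3)
After 'mul': stack = [25, 400] (depth 2)
After 'push 3': stack = [25, 400, 3] (depth 3)
After 'div': stack = [25, 133] (depth 2)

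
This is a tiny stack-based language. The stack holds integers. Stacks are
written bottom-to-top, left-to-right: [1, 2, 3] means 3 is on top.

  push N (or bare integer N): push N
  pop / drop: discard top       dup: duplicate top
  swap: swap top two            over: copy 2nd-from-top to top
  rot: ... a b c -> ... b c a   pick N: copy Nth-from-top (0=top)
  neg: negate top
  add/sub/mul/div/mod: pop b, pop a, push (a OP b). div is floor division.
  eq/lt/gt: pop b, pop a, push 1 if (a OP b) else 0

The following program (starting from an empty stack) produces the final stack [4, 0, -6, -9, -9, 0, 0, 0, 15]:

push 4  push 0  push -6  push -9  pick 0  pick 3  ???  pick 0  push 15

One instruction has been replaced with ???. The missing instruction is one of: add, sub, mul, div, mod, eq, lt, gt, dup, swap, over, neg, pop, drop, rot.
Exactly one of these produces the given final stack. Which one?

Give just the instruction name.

Stack before ???: [4, 0, -6, -9, -9, 0]
Stack after ???:  [4, 0, -6, -9, -9, 0, 0]
The instruction that transforms [4, 0, -6, -9, -9, 0] -> [4, 0, -6, -9, -9, 0, 0] is: dup

Answer: dup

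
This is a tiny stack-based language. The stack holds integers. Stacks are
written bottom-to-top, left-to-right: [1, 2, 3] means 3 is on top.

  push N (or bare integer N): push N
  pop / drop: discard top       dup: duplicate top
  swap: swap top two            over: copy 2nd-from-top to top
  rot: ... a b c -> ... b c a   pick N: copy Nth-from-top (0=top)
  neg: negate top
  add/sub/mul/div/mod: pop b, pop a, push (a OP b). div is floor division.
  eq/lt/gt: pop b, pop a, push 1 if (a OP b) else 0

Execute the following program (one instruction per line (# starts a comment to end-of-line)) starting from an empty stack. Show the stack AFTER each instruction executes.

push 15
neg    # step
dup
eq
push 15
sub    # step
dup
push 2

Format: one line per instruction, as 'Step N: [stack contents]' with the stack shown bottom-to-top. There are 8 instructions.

Step 1: [15]
Step 2: [-15]
Step 3: [-15, -15]
Step 4: [1]
Step 5: [1, 15]
Step 6: [-14]
Step 7: [-14, -14]
Step 8: [-14, -14, 2]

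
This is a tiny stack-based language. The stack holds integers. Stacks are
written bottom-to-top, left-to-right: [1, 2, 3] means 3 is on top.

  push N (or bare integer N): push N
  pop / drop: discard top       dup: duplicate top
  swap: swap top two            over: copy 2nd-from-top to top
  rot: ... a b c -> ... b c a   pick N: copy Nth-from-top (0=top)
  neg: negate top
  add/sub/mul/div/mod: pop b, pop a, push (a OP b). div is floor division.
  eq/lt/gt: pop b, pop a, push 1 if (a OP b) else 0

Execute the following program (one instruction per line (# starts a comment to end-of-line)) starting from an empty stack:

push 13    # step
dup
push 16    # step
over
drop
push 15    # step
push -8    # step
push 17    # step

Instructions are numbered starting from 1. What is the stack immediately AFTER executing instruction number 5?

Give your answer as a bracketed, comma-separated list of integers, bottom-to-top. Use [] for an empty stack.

Step 1 ('push 13'): [13]
Step 2 ('dup'): [13, 13]
Step 3 ('push 16'): [13, 13, 16]
Step 4 ('over'): [13, 13, 16, 13]
Step 5 ('drop'): [13, 13, 16]

Answer: [13, 13, 16]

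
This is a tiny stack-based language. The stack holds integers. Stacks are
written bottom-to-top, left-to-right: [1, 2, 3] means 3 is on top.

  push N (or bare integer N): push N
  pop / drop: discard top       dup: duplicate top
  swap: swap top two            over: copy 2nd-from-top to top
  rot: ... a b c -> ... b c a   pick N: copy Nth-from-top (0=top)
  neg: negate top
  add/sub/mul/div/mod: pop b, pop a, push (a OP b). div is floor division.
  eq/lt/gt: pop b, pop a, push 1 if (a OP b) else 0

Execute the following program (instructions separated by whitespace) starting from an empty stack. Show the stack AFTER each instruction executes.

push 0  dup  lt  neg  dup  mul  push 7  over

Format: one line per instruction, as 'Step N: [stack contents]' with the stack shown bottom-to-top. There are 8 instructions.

Step 1: [0]
Step 2: [0, 0]
Step 3: [0]
Step 4: [0]
Step 5: [0, 0]
Step 6: [0]
Step 7: [0, 7]
Step 8: [0, 7, 0]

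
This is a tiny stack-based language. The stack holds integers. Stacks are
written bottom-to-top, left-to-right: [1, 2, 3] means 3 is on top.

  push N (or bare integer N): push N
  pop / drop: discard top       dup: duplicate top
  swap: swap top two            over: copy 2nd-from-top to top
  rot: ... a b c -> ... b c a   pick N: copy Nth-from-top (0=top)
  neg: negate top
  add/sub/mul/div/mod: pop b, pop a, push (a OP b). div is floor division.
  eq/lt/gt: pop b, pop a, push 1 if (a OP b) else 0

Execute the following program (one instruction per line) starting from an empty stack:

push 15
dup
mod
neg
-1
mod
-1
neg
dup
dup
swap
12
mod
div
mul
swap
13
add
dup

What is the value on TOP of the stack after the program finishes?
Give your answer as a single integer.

After 'push 15': [15]
After 'dup': [15, 15]
After 'mod': [0]
After 'neg': [0]
After 'push -1': [0, -1]
After 'mod': [0]
After 'push -1': [0, -1]
After 'neg': [0, 1]
After 'dup': [0, 1, 1]
After 'dup': [0, 1, 1, 1]
After 'swap': [0, 1, 1, 1]
After 'push 12': [0, 1, 1, 1, 12]
After 'mod': [0, 1, 1, 1]
After 'div': [0, 1, 1]
After 'mul': [0, 1]
After 'swap': [1, 0]
After 'push 13': [1, 0, 13]
After 'add': [1, 13]
After 'dup': [1, 13, 13]

Answer: 13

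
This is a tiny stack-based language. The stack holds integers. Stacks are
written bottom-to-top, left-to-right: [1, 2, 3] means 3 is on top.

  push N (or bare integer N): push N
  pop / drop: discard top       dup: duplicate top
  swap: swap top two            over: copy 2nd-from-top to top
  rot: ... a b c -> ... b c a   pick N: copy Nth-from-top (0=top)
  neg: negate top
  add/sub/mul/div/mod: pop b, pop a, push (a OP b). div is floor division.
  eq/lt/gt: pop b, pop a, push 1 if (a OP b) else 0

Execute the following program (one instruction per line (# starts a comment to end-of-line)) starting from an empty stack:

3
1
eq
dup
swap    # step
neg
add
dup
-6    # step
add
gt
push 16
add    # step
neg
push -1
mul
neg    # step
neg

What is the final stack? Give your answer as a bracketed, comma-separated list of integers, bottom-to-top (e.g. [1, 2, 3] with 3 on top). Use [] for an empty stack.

Answer: [17]

Derivation:
After 'push 3': [3]
After 'push 1': [3, 1]
After 'eq': [0]
After 'dup': [0, 0]
After 'swap': [0, 0]
After 'neg': [0, 0]
After 'add': [0]
After 'dup': [0, 0]
After 'push -6': [0, 0, -6]
After 'add': [0, -6]
After 'gt': [1]
After 'push 16': [1, 16]
After 'add': [17]
After 'neg': [-17]
After 'push -1': [-17, -1]
After 'mul': [17]
After 'neg': [-17]
After 'neg': [17]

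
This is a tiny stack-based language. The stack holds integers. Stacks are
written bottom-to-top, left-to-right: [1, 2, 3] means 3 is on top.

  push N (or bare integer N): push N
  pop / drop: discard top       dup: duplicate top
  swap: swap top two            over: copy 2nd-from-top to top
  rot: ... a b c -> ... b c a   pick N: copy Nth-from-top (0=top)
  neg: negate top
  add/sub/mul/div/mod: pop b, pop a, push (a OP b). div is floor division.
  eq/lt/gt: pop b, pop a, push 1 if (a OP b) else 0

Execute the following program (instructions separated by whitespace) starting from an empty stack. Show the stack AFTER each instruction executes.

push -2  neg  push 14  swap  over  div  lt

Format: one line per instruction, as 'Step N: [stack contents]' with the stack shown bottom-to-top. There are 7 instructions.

Step 1: [-2]
Step 2: [2]
Step 3: [2, 14]
Step 4: [14, 2]
Step 5: [14, 2, 14]
Step 6: [14, 0]
Step 7: [0]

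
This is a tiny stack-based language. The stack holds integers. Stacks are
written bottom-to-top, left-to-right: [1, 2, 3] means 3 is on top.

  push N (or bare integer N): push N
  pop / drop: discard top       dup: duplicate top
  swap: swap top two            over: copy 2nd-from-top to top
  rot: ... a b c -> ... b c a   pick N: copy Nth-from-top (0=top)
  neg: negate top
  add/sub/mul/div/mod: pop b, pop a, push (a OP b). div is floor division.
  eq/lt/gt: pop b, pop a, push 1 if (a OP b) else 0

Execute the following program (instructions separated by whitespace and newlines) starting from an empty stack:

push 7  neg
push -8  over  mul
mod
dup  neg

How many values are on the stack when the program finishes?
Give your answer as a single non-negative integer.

After 'push 7': stack = [7] (depth 1)
After 'neg': stack = [-7] (depth 1)
After 'push -8': stack = [-7, -8] (depth 2)
After 'over': stack = [-7, -8, -7] (depth 3)
After 'mul': stack = [-7, 56] (depth 2)
After 'mod': stack = [49] (depth 1)
After 'dup': stack = [49, 49] (depth 2)
After 'neg': stack = [49, -49] (depth 2)

Answer: 2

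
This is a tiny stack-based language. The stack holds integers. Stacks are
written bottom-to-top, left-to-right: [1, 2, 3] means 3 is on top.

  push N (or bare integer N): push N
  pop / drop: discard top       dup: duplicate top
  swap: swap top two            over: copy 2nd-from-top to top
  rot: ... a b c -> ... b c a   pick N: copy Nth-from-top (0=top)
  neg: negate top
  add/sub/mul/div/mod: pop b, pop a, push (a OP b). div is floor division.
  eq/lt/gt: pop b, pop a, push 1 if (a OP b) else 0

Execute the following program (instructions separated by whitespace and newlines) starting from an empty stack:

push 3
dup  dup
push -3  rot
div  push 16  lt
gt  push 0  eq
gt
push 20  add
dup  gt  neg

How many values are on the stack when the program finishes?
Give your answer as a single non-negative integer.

After 'push 3': stack = [3] (depth 1)
After 'dup': stack = [3, 3] (depth 2)
After 'dup': stack = [3, 3, 3] (depth 3)
After 'push -3': stack = [3, 3, 3, -3] (depth 4)
After 'rot': stack = [3, 3, -3, 3] (depth 4)
After 'div': stack = [3, 3, -1] (depth 3)
After 'push 16': stack = [3, 3, -1, 16] (depth 4)
After 'lt': stack = [3, 3, 1] (depth 3)
After 'gt': stack = [3, 1] (depth 2)
After 'push 0': stack = [3, 1, 0] (depth 3)
After 'eq': stack = [3, 0] (depth 2)
After 'gt': stack = [1] (depth 1)
After 'push 20': stack = [1, 20] (depth 2)
After 'add': stack = [21] (depth 1)
After 'dup': stack = [21, 21] (depth 2)
After 'gt': stack = [0] (depth 1)
After 'neg': stack = [0] (depth 1)

Answer: 1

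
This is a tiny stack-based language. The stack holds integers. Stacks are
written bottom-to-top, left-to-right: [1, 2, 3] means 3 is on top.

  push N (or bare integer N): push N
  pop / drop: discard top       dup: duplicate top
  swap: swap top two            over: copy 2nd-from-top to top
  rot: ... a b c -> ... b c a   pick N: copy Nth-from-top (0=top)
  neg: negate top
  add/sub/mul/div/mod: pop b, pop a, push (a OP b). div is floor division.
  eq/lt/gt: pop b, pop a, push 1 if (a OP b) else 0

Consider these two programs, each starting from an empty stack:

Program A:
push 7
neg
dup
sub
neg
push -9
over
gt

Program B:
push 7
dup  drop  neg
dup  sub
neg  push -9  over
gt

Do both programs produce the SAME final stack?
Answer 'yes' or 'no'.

Program A trace:
  After 'push 7': [7]
  After 'neg': [-7]
  After 'dup': [-7, -7]
  After 'sub': [0]
  After 'neg': [0]
  After 'push -9': [0, -9]
  After 'over': [0, -9, 0]
  After 'gt': [0, 0]
Program A final stack: [0, 0]

Program B trace:
  After 'push 7': [7]
  After 'dup': [7, 7]
  After 'drop': [7]
  After 'neg': [-7]
  After 'dup': [-7, -7]
  After 'sub': [0]
  After 'neg': [0]
  After 'push -9': [0, -9]
  After 'over': [0, -9, 0]
  After 'gt': [0, 0]
Program B final stack: [0, 0]
Same: yes

Answer: yes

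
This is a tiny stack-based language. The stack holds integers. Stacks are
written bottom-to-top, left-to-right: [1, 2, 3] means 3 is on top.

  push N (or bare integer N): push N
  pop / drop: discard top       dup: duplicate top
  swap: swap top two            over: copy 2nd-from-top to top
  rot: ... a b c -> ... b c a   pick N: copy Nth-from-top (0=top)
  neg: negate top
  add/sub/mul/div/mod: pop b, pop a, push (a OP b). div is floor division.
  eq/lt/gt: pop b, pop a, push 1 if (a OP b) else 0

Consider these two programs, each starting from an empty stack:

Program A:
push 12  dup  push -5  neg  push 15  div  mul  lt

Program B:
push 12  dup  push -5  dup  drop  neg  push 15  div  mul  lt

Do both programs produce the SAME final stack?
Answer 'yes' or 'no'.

Program A trace:
  After 'push 12': [12]
  After 'dup': [12, 12]
  After 'push -5': [12, 12, -5]
  After 'neg': [12, 12, 5]
  After 'push 15': [12, 12, 5, 15]
  After 'div': [12, 12, 0]
  After 'mul': [12, 0]
  After 'lt': [0]
Program A final stack: [0]

Program B trace:
  After 'push 12': [12]
  After 'dup': [12, 12]
  After 'push -5': [12, 12, -5]
  After 'dup': [12, 12, -5, -5]
  After 'drop': [12, 12, -5]
  After 'neg': [12, 12, 5]
  After 'push 15': [12, 12, 5, 15]
  After 'div': [12, 12, 0]
  After 'mul': [12, 0]
  After 'lt': [0]
Program B final stack: [0]
Same: yes

Answer: yes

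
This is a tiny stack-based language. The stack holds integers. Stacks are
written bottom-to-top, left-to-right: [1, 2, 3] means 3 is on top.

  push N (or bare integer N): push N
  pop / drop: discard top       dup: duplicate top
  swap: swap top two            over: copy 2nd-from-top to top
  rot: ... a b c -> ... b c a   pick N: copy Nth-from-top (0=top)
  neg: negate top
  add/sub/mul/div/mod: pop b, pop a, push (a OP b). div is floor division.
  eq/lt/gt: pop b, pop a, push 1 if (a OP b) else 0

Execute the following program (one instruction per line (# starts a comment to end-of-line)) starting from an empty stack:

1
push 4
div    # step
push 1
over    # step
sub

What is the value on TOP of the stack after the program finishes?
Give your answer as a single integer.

After 'push 1': [1]
After 'push 4': [1, 4]
After 'div': [0]
After 'push 1': [0, 1]
After 'over': [0, 1, 0]
After 'sub': [0, 1]

Answer: 1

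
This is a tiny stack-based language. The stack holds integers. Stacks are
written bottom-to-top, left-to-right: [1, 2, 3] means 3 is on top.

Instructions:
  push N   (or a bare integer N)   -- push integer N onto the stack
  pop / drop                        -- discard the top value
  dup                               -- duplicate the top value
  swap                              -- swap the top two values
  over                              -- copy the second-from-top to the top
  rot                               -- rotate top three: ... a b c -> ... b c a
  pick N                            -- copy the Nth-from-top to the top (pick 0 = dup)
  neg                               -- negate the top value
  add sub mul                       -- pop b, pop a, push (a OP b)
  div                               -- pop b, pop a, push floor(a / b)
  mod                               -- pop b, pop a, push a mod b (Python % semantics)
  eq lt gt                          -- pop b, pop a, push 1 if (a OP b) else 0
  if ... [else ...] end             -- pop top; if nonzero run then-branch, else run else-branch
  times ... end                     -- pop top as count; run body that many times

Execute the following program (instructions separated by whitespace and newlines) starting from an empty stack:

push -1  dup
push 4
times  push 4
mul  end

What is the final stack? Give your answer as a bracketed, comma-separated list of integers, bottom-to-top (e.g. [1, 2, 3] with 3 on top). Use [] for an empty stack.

Answer: [-1, -256]

Derivation:
After 'push -1': [-1]
After 'dup': [-1, -1]
After 'push 4': [-1, -1, 4]
After 'times': [-1, -1]
After 'push 4': [-1, -1, 4]
After 'mul': [-1, -4]
After 'push 4': [-1, -4, 4]
After 'mul': [-1, -16]
After 'push 4': [-1, -16, 4]
After 'mul': [-1, -64]
After 'push 4': [-1, -64, 4]
After 'mul': [-1, -256]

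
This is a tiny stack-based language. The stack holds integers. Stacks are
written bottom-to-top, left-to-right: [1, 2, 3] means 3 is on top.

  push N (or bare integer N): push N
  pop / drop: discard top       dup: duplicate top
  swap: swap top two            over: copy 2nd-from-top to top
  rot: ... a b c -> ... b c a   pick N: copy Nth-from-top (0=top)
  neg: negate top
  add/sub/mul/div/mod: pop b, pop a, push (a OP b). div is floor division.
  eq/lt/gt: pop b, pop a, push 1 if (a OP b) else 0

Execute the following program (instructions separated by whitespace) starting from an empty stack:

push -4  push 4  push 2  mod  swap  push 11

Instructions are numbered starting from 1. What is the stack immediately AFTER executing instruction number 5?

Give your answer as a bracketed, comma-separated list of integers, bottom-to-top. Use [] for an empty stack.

Answer: [0, -4]

Derivation:
Step 1 ('push -4'): [-4]
Step 2 ('push 4'): [-4, 4]
Step 3 ('push 2'): [-4, 4, 2]
Step 4 ('mod'): [-4, 0]
Step 5 ('swap'): [0, -4]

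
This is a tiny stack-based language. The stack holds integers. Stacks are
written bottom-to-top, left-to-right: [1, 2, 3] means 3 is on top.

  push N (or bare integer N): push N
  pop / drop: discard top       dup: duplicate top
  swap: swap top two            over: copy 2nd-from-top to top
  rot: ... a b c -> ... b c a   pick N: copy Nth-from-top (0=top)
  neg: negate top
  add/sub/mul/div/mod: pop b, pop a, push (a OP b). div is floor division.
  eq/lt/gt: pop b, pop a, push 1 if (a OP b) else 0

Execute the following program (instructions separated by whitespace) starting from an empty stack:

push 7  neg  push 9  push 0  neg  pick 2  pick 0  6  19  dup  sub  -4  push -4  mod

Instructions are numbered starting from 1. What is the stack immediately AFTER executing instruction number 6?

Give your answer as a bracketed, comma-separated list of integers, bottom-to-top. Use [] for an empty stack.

Answer: [-7, 9, 0, -7]

Derivation:
Step 1 ('push 7'): [7]
Step 2 ('neg'): [-7]
Step 3 ('push 9'): [-7, 9]
Step 4 ('push 0'): [-7, 9, 0]
Step 5 ('neg'): [-7, 9, 0]
Step 6 ('pick 2'): [-7, 9, 0, -7]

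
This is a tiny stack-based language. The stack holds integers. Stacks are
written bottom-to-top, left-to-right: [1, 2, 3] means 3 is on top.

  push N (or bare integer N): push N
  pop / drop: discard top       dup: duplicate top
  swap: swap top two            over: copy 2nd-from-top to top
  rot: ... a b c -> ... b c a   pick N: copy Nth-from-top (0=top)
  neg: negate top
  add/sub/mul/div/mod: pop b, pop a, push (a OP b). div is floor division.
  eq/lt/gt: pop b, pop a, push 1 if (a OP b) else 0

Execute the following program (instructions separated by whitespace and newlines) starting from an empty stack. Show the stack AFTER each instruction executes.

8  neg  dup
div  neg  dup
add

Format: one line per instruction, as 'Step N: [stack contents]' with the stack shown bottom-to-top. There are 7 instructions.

Step 1: [8]
Step 2: [-8]
Step 3: [-8, -8]
Step 4: [1]
Step 5: [-1]
Step 6: [-1, -1]
Step 7: [-2]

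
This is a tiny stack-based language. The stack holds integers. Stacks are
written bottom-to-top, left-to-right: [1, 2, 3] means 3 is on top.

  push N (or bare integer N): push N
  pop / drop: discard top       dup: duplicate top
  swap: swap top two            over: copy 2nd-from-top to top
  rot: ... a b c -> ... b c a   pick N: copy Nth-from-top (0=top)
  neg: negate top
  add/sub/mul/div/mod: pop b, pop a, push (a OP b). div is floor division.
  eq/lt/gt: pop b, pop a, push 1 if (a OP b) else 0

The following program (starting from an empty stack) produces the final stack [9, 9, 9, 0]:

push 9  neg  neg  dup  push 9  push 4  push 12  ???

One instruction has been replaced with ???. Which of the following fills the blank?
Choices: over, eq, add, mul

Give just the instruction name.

Answer: eq

Derivation:
Stack before ???: [9, 9, 9, 4, 12]
Stack after ???:  [9, 9, 9, 0]
Checking each choice:
  over: produces [9, 9, 9, 4, 12, 4]
  eq: MATCH
  add: produces [9, 9, 9, 16]
  mul: produces [9, 9, 9, 48]


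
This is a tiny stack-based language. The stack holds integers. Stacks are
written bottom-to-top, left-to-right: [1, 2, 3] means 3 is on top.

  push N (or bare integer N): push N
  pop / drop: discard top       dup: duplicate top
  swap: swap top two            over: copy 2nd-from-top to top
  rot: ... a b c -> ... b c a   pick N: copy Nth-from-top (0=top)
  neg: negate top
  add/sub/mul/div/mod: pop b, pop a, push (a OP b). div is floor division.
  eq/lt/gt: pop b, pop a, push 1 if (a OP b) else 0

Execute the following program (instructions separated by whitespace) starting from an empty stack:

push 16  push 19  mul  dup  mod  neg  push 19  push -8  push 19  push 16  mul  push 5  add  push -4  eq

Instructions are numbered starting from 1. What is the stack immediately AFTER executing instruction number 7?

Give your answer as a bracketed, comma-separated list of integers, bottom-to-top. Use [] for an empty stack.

Answer: [0, 19]

Derivation:
Step 1 ('push 16'): [16]
Step 2 ('push 19'): [16, 19]
Step 3 ('mul'): [304]
Step 4 ('dup'): [304, 304]
Step 5 ('mod'): [0]
Step 6 ('neg'): [0]
Step 7 ('push 19'): [0, 19]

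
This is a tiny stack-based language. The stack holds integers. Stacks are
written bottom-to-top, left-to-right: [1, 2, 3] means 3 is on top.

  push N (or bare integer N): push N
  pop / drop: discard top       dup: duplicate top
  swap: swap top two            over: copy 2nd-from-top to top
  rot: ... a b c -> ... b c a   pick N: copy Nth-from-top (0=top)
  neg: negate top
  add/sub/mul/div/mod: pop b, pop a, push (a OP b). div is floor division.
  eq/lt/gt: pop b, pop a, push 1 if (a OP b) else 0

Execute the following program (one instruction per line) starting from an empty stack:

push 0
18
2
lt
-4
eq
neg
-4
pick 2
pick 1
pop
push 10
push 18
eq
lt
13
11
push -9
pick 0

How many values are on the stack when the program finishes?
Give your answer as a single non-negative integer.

After 'push 0': stack = [0] (depth 1)
After 'push 18': stack = [0, 18] (depth 2)
After 'push 2': stack = [0, 18, 2] (depth 3)
After 'lt': stack = [0, 0] (depth 2)
After 'push -4': stack = [0, 0, -4] (depth 3)
After 'eq': stack = [0, 0] (depth 2)
After 'neg': stack = [0, 0] (depth 2)
After 'push -4': stack = [0, 0, -4] (depth 3)
After 'pick 2': stack = [0, 0, -4, 0] (depth 4)
After 'pick 1': stack = [0, 0, -4, 0, -4] (depth 5)
After 'pop': stack = [0, 0, -4, 0] (depth 4)
After 'push 10': stack = [0, 0, -4, 0, 10] (depth 5)
After 'push 18': stack = [0, 0, -4, 0, 10, 18] (depth 6)
After 'eq': stack = [0, 0, -4, 0, 0] (depth 5)
After 'lt': stack = [0, 0, -4, 0] (depth 4)
After 'push 13': stack = [0, 0, -4, 0, 13] (depth 5)
After 'push 11': stack = [0, 0, -4, 0, 13, 11] (depth 6)
After 'push -9': stack = [0, 0, -4, 0, 13, 11, -9] (depth 7)
After 'pick 0': stack = [0, 0, -4, 0, 13, 11, -9, -9] (depth 8)

Answer: 8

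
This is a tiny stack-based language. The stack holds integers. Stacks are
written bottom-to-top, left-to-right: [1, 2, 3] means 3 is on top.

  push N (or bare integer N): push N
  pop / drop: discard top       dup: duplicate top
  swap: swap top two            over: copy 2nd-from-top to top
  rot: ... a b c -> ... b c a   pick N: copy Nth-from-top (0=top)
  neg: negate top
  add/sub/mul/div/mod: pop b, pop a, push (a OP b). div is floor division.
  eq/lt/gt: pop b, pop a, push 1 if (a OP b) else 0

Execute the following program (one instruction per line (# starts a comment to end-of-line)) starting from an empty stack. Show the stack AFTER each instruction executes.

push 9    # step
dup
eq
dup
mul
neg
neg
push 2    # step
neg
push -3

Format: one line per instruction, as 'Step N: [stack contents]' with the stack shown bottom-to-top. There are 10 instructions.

Step 1: [9]
Step 2: [9, 9]
Step 3: [1]
Step 4: [1, 1]
Step 5: [1]
Step 6: [-1]
Step 7: [1]
Step 8: [1, 2]
Step 9: [1, -2]
Step 10: [1, -2, -3]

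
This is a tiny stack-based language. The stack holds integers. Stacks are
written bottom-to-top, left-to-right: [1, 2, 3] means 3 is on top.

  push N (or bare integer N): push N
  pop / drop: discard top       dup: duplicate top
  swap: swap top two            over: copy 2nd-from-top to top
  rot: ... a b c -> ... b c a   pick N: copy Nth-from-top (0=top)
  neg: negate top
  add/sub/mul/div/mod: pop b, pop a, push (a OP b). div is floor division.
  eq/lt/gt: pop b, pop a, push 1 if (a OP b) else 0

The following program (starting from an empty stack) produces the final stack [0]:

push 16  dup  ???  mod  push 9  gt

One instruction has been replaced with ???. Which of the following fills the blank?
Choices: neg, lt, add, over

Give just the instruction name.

Answer: neg

Derivation:
Stack before ???: [16, 16]
Stack after ???:  [16, -16]
Checking each choice:
  neg: MATCH
  lt: stack underflow (need 2, have 1)
  add: stack underflow (need 2, have 1)
  over: produces [16, 0]


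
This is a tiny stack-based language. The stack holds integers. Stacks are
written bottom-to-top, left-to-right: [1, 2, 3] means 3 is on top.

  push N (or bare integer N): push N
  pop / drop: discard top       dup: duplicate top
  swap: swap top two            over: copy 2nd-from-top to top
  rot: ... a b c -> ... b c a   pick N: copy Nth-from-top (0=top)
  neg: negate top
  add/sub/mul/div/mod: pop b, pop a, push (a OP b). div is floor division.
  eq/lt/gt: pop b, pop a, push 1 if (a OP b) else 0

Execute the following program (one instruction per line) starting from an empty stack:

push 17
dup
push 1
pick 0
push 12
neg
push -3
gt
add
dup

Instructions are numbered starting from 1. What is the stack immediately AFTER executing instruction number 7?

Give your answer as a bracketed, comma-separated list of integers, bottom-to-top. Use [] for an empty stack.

Answer: [17, 17, 1, 1, -12, -3]

Derivation:
Step 1 ('push 17'): [17]
Step 2 ('dup'): [17, 17]
Step 3 ('push 1'): [17, 17, 1]
Step 4 ('pick 0'): [17, 17, 1, 1]
Step 5 ('push 12'): [17, 17, 1, 1, 12]
Step 6 ('neg'): [17, 17, 1, 1, -12]
Step 7 ('push -3'): [17, 17, 1, 1, -12, -3]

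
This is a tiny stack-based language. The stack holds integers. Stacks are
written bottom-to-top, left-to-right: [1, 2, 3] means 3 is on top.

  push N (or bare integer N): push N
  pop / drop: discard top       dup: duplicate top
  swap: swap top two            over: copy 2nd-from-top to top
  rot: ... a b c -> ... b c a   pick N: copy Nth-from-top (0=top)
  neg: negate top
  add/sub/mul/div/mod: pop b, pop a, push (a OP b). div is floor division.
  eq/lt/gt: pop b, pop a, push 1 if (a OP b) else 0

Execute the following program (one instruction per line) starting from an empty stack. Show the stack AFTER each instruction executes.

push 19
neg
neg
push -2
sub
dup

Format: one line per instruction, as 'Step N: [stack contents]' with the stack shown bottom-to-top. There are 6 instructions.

Step 1: [19]
Step 2: [-19]
Step 3: [19]
Step 4: [19, -2]
Step 5: [21]
Step 6: [21, 21]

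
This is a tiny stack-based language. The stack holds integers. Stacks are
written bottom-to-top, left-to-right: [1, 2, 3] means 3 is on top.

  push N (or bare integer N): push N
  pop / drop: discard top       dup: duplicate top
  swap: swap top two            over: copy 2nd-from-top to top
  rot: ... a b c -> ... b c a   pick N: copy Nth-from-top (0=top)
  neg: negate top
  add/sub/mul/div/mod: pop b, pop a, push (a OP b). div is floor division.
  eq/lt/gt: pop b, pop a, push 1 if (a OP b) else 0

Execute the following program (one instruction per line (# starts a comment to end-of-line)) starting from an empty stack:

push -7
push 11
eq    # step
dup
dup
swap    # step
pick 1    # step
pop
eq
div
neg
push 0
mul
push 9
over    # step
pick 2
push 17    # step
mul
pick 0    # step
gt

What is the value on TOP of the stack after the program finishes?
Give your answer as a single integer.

Answer: 0

Derivation:
After 'push -7': [-7]
After 'push 11': [-7, 11]
After 'eq': [0]
After 'dup': [0, 0]
After 'dup': [0, 0, 0]
After 'swap': [0, 0, 0]
After 'pick 1': [0, 0, 0, 0]
After 'pop': [0, 0, 0]
After 'eq': [0, 1]
After 'div': [0]
After 'neg': [0]
After 'push 0': [0, 0]
After 'mul': [0]
After 'push 9': [0, 9]
After 'over': [0, 9, 0]
After 'pick 2': [0, 9, 0, 0]
After 'push 17': [0, 9, 0, 0, 17]
After 'mul': [0, 9, 0, 0]
After 'pick 0': [0, 9, 0, 0, 0]
After 'gt': [0, 9, 0, 0]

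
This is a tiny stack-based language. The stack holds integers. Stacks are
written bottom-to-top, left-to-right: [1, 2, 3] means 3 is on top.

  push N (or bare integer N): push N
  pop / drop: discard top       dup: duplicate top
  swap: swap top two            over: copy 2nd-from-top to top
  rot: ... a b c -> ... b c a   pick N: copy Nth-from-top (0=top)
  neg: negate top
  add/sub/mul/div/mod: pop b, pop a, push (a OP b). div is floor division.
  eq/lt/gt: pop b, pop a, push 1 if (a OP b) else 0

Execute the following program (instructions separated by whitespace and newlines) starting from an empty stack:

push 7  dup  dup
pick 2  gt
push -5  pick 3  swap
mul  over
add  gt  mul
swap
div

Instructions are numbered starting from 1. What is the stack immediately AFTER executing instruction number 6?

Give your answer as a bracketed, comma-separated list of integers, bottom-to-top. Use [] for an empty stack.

Answer: [7, 7, 0, -5]

Derivation:
Step 1 ('push 7'): [7]
Step 2 ('dup'): [7, 7]
Step 3 ('dup'): [7, 7, 7]
Step 4 ('pick 2'): [7, 7, 7, 7]
Step 5 ('gt'): [7, 7, 0]
Step 6 ('push -5'): [7, 7, 0, -5]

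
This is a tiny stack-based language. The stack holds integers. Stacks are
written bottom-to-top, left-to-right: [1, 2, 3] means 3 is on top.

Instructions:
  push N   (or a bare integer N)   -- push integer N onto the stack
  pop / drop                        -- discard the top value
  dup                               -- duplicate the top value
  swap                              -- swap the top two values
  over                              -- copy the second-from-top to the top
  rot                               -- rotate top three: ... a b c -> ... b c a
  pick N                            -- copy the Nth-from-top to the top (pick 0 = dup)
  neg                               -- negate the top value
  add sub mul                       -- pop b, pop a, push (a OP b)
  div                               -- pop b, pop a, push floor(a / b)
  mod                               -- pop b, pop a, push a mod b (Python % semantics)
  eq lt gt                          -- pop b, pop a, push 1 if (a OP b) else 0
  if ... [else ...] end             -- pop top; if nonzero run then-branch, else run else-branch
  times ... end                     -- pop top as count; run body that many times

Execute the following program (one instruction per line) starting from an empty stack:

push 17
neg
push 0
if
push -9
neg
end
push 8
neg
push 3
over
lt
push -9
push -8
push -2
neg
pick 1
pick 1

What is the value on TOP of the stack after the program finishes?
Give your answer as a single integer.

After 'push 17': [17]
After 'neg': [-17]
After 'push 0': [-17, 0]
After 'if': [-17]
After 'push 8': [-17, 8]
After 'neg': [-17, -8]
After 'push 3': [-17, -8, 3]
After 'over': [-17, -8, 3, -8]
After 'lt': [-17, -8, 0]
After 'push -9': [-17, -8, 0, -9]
After 'push -8': [-17, -8, 0, -9, -8]
After 'push -2': [-17, -8, 0, -9, -8, -2]
After 'neg': [-17, -8, 0, -9, -8, 2]
After 'pick 1': [-17, -8, 0, -9, -8, 2, -8]
After 'pick 1': [-17, -8, 0, -9, -8, 2, -8, 2]

Answer: 2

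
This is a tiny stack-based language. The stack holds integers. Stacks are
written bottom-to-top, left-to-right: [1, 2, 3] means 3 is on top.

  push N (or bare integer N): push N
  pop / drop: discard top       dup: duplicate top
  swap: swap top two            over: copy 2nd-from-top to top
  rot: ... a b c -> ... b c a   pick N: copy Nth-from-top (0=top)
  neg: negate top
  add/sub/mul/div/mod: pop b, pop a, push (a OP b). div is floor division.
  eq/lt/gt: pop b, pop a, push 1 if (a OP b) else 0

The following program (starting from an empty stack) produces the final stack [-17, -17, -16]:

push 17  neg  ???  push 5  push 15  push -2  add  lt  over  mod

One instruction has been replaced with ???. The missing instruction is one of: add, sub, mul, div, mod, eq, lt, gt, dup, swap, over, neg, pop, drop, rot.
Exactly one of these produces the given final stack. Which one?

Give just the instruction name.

Answer: dup

Derivation:
Stack before ???: [-17]
Stack after ???:  [-17, -17]
The instruction that transforms [-17] -> [-17, -17] is: dup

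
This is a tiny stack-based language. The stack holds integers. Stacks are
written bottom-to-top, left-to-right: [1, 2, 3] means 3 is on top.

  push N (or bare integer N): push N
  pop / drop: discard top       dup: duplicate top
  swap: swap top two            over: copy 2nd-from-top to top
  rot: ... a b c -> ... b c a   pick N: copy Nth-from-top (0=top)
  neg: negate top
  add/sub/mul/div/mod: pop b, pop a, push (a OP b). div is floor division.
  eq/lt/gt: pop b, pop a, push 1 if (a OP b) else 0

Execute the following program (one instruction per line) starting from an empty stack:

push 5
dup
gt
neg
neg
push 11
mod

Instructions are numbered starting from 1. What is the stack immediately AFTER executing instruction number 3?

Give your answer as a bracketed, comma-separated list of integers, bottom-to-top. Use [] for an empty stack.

Step 1 ('push 5'): [5]
Step 2 ('dup'): [5, 5]
Step 3 ('gt'): [0]

Answer: [0]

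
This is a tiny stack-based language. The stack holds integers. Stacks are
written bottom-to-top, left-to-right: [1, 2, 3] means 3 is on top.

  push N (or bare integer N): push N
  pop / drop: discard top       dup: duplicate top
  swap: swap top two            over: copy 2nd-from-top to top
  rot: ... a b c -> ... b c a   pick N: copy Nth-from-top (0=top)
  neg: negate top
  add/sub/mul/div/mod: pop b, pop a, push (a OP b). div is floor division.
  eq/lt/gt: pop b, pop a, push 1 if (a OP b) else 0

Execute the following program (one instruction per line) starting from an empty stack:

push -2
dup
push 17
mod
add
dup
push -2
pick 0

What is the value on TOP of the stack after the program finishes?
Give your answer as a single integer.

Answer: -2

Derivation:
After 'push -2': [-2]
After 'dup': [-2, -2]
After 'push 17': [-2, -2, 17]
After 'mod': [-2, 15]
After 'add': [13]
After 'dup': [13, 13]
After 'push -2': [13, 13, -2]
After 'pick 0': [13, 13, -2, -2]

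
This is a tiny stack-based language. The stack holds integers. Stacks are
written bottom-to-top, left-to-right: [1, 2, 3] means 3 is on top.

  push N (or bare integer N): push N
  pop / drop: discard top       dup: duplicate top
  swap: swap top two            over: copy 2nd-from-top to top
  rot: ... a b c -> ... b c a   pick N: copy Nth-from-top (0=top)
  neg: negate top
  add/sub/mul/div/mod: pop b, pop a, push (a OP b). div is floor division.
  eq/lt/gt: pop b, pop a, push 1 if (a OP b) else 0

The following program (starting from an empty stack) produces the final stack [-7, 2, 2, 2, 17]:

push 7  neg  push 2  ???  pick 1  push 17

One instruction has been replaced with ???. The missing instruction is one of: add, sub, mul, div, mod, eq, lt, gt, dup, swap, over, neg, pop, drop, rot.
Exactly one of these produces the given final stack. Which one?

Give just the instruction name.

Stack before ???: [-7, 2]
Stack after ???:  [-7, 2, 2]
The instruction that transforms [-7, 2] -> [-7, 2, 2] is: dup

Answer: dup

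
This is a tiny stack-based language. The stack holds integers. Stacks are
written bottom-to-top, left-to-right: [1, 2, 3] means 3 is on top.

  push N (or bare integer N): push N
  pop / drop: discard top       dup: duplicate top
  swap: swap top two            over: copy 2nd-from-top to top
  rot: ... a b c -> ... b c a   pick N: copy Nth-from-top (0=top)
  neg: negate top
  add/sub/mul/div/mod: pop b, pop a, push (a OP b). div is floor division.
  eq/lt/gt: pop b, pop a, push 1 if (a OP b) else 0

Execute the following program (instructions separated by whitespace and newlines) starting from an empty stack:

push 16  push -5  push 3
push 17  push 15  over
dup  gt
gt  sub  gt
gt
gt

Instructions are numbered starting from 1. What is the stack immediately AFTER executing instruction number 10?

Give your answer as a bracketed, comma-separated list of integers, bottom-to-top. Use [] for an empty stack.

Answer: [16, -5, 3, 16]

Derivation:
Step 1 ('push 16'): [16]
Step 2 ('push -5'): [16, -5]
Step 3 ('push 3'): [16, -5, 3]
Step 4 ('push 17'): [16, -5, 3, 17]
Step 5 ('push 15'): [16, -5, 3, 17, 15]
Step 6 ('over'): [16, -5, 3, 17, 15, 17]
Step 7 ('dup'): [16, -5, 3, 17, 15, 17, 17]
Step 8 ('gt'): [16, -5, 3, 17, 15, 0]
Step 9 ('gt'): [16, -5, 3, 17, 1]
Step 10 ('sub'): [16, -5, 3, 16]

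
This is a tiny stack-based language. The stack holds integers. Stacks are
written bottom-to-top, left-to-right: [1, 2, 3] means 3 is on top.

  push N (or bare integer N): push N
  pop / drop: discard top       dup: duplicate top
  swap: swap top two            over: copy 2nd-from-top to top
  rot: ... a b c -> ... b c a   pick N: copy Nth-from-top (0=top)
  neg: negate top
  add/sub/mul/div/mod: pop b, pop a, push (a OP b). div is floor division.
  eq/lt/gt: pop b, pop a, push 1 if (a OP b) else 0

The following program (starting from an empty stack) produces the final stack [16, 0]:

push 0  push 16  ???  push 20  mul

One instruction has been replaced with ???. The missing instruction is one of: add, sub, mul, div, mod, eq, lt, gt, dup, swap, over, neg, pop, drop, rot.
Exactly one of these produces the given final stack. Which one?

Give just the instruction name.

Stack before ???: [0, 16]
Stack after ???:  [16, 0]
The instruction that transforms [0, 16] -> [16, 0] is: swap

Answer: swap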